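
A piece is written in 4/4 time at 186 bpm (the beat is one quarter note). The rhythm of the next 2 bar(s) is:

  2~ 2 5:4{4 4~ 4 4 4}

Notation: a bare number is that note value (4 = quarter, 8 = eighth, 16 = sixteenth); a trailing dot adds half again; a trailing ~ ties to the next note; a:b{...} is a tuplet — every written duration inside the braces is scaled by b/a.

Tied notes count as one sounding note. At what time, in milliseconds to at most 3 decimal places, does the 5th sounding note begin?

note 5 onset = 36/5b = 2322.581ms

1. 0.0ms @ 0 + 1290.323ms (4)
2. 1290.323ms @ 4 + 258.065ms (4/5)
3. 1548.387ms @ 24/5 + 516.129ms (8/5)
4. 2064.516ms @ 32/5 + 258.065ms (4/5)
5. 2322.581ms @ 36/5 + 258.065ms (4/5)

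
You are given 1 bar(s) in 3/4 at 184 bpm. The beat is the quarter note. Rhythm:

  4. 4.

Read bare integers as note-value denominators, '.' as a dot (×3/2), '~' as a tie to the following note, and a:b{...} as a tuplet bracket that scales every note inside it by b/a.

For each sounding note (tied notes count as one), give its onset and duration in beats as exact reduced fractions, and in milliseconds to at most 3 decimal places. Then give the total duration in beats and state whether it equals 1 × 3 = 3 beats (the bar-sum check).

1) 0.0ms=0b +489.13ms=3/2b
2) 489.13ms=3/2b +489.13ms=3/2b
Σ=3b of 3 (184bpm 3/4) — PASS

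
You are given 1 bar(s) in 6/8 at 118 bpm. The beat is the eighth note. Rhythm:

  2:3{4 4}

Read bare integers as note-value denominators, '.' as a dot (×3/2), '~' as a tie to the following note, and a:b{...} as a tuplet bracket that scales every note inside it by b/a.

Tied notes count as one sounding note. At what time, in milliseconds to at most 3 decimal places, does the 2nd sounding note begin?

note 2 onset = 3b = 1525.424ms

1. 0.0ms @ 0 + 1525.424ms (3)
2. 1525.424ms @ 3 + 1525.424ms (3)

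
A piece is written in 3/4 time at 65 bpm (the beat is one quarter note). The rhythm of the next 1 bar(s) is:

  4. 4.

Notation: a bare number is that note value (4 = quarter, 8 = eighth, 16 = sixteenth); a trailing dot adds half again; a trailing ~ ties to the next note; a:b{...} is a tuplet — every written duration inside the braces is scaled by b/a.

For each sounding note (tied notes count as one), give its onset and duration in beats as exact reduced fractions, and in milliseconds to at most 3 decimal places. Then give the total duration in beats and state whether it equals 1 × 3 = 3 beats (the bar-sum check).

1) 0.0ms=0b +1384.615ms=3/2b
2) 1384.615ms=3/2b +1384.615ms=3/2b
Σ=3b of 3 (65bpm 3/4) — PASS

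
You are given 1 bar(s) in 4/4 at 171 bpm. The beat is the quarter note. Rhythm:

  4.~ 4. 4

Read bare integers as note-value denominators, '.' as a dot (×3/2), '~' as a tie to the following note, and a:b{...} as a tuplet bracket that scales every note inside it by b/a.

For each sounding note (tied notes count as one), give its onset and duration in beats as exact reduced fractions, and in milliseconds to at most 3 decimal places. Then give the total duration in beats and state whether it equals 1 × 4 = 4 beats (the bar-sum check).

1) 0.0ms=0b +1052.632ms=3b
2) 1052.632ms=3b +350.877ms=1b
Σ=4b of 4 (171bpm 4/4) — PASS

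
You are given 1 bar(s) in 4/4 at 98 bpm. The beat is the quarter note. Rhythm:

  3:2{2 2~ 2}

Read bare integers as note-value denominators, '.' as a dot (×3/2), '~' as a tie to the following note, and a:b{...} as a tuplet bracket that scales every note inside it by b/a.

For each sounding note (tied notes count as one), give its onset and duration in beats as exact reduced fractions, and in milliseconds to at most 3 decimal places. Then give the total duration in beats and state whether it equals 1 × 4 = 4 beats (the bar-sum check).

1) 0.0ms=0b +816.327ms=4/3b
2) 816.327ms=4/3b +1632.653ms=8/3b
Σ=4b of 4 (98bpm 4/4) — PASS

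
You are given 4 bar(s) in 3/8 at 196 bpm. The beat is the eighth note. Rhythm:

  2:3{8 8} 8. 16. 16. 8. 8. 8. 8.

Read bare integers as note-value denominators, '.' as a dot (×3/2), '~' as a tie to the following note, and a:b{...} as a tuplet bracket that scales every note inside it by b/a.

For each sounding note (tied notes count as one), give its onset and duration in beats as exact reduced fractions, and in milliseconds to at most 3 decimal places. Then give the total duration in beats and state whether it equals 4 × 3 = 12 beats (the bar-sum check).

1) 0.0ms=0b +459.184ms=3/2b
2) 459.184ms=3/2b +459.184ms=3/2b
3) 918.367ms=3b +459.184ms=3/2b
4) 1377.551ms=9/2b +229.592ms=3/4b
5) 1607.143ms=21/4b +229.592ms=3/4b
6) 1836.735ms=6b +459.184ms=3/2b
7) 2295.918ms=15/2b +459.184ms=3/2b
8) 2755.102ms=9b +459.184ms=3/2b
9) 3214.286ms=21/2b +459.184ms=3/2b
Σ=12b of 12 (196bpm 3/8) — PASS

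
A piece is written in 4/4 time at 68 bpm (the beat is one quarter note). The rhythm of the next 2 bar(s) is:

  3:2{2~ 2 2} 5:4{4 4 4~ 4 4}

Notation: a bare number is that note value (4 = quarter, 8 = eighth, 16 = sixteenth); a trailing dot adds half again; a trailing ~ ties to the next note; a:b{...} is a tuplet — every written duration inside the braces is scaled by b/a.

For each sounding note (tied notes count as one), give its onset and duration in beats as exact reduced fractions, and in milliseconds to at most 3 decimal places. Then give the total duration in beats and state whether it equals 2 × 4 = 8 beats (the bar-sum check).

1) 0.0ms=0b +2352.941ms=8/3b
2) 2352.941ms=8/3b +1176.471ms=4/3b
3) 3529.412ms=4b +705.882ms=4/5b
4) 4235.294ms=24/5b +705.882ms=4/5b
5) 4941.176ms=28/5b +1411.765ms=8/5b
6) 6352.941ms=36/5b +705.882ms=4/5b
Σ=8b of 8 (68bpm 4/4) — PASS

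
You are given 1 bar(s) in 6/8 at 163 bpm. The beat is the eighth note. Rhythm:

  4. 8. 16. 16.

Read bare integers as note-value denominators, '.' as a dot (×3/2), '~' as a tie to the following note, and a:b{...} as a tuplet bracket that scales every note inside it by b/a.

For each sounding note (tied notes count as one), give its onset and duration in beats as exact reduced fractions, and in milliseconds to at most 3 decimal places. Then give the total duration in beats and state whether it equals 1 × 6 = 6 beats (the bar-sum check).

1) 0.0ms=0b +1104.294ms=3b
2) 1104.294ms=3b +552.147ms=3/2b
3) 1656.442ms=9/2b +276.074ms=3/4b
4) 1932.515ms=21/4b +276.074ms=3/4b
Σ=6b of 6 (163bpm 6/8) — PASS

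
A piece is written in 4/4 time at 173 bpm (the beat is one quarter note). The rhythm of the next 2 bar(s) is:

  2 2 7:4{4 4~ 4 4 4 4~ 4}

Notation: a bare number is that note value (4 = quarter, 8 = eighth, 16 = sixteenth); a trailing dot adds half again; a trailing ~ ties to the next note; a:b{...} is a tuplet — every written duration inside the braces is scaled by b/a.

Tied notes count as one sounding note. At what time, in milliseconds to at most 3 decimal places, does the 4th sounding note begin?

note 4 onset = 32/7b = 1585.467ms

1. 0.0ms @ 0 + 693.642ms (2)
2. 693.642ms @ 2 + 693.642ms (2)
3. 1387.283ms @ 4 + 198.183ms (4/7)
4. 1585.467ms @ 32/7 + 396.367ms (8/7)
5. 1981.833ms @ 40/7 + 198.183ms (4/7)
6. 2180.017ms @ 44/7 + 198.183ms (4/7)
7. 2378.2ms @ 48/7 + 396.367ms (8/7)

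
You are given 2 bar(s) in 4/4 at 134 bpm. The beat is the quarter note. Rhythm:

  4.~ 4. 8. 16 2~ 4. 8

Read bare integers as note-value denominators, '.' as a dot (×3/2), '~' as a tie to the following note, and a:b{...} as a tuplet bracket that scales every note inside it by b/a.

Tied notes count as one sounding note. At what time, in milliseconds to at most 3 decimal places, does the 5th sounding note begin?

note 5 onset = 15/2b = 3358.209ms

1. 0.0ms @ 0 + 1343.284ms (3)
2. 1343.284ms @ 3 + 335.821ms (3/4)
3. 1679.104ms @ 15/4 + 111.94ms (1/4)
4. 1791.045ms @ 4 + 1567.164ms (7/2)
5. 3358.209ms @ 15/2 + 223.881ms (1/2)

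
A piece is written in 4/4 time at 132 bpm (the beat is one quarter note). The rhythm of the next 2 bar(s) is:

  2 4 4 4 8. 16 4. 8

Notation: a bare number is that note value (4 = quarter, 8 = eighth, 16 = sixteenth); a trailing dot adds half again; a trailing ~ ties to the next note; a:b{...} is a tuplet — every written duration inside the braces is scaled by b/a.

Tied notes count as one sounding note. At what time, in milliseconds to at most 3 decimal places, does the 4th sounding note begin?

note 4 onset = 4b = 1818.182ms

1. 0.0ms @ 0 + 909.091ms (2)
2. 909.091ms @ 2 + 454.545ms (1)
3. 1363.636ms @ 3 + 454.545ms (1)
4. 1818.182ms @ 4 + 454.545ms (1)
5. 2272.727ms @ 5 + 340.909ms (3/4)
6. 2613.636ms @ 23/4 + 113.636ms (1/4)
7. 2727.273ms @ 6 + 681.818ms (3/2)
8. 3409.091ms @ 15/2 + 227.273ms (1/2)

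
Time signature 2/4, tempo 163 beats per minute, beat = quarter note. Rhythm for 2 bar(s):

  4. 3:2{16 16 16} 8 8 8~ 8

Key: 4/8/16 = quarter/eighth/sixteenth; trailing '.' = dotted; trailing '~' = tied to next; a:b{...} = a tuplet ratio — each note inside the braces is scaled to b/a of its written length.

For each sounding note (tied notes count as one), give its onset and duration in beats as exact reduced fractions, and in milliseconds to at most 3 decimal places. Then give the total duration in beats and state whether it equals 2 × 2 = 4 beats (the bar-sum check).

1) 0.0ms=0b +552.147ms=3/2b
2) 552.147ms=3/2b +61.35ms=1/6b
3) 613.497ms=5/3b +61.35ms=1/6b
4) 674.847ms=11/6b +61.35ms=1/6b
5) 736.196ms=2b +184.049ms=1/2b
6) 920.245ms=5/2b +184.049ms=1/2b
7) 1104.294ms=3b +368.098ms=1b
Σ=4b of 4 (163bpm 2/4) — PASS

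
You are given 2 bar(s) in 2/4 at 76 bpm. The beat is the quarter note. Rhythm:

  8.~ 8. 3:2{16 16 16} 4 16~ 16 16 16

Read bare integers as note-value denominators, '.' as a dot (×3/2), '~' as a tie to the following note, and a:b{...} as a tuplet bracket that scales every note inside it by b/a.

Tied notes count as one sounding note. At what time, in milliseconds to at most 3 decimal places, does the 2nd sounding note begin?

1. 0.0ms @ 0 + 1184.211ms (3/2)
2. 1184.211ms @ 3/2 + 131.579ms (1/6)
3. 1315.789ms @ 5/3 + 131.579ms (1/6)
4. 1447.368ms @ 11/6 + 131.579ms (1/6)
5. 1578.947ms @ 2 + 789.474ms (1)
6. 2368.421ms @ 3 + 394.737ms (1/2)
7. 2763.158ms @ 7/2 + 197.368ms (1/4)
8. 2960.526ms @ 15/4 + 197.368ms (1/4)

note 2 onset = 3/2b = 1184.211ms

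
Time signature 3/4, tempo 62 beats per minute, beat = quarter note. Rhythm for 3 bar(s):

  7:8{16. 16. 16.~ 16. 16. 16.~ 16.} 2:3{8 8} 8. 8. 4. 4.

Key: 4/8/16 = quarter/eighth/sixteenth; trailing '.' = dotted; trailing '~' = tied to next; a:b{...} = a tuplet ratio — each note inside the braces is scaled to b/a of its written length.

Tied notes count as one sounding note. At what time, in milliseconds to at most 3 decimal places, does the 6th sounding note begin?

note 6 onset = 3b = 2903.226ms

1. 0.0ms @ 0 + 414.747ms (3/7)
2. 414.747ms @ 3/7 + 414.747ms (3/7)
3. 829.493ms @ 6/7 + 829.493ms (6/7)
4. 1658.986ms @ 12/7 + 414.747ms (3/7)
5. 2073.733ms @ 15/7 + 829.493ms (6/7)
6. 2903.226ms @ 3 + 725.806ms (3/4)
7. 3629.032ms @ 15/4 + 725.806ms (3/4)
8. 4354.839ms @ 9/2 + 725.806ms (3/4)
9. 5080.645ms @ 21/4 + 725.806ms (3/4)
10. 5806.452ms @ 6 + 1451.613ms (3/2)
11. 7258.065ms @ 15/2 + 1451.613ms (3/2)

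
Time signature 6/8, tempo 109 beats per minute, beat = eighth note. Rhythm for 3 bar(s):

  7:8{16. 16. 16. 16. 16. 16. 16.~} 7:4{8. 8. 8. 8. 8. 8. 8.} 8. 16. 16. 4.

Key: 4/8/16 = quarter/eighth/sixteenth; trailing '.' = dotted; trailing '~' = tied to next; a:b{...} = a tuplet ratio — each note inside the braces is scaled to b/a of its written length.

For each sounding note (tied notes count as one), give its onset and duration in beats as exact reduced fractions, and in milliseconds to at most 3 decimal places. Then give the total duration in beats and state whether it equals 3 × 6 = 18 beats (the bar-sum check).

1) 0.0ms=0b +471.822ms=6/7b
2) 471.822ms=6/7b +471.822ms=6/7b
3) 943.644ms=12/7b +471.822ms=6/7b
4) 1415.465ms=18/7b +471.822ms=6/7b
5) 1887.287ms=24/7b +471.822ms=6/7b
6) 2359.109ms=30/7b +471.822ms=6/7b
7) 2830.931ms=36/7b +943.644ms=12/7b
8) 3774.574ms=48/7b +471.822ms=6/7b
9) 4246.396ms=54/7b +471.822ms=6/7b
10) 4718.218ms=60/7b +471.822ms=6/7b
11) 5190.039ms=66/7b +471.822ms=6/7b
12) 5661.861ms=72/7b +471.822ms=6/7b
13) 6133.683ms=78/7b +471.822ms=6/7b
14) 6605.505ms=12b +825.688ms=3/2b
15) 7431.193ms=27/2b +412.844ms=3/4b
16) 7844.037ms=57/4b +412.844ms=3/4b
17) 8256.881ms=15b +1651.376ms=3b
Σ=18b of 18 (109bpm 6/8) — PASS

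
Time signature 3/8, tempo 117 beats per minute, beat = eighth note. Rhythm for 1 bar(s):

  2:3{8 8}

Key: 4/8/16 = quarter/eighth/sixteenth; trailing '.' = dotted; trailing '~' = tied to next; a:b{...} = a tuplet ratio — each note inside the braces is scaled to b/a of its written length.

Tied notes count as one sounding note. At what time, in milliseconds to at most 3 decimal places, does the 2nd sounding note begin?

1. 0.0ms @ 0 + 769.231ms (3/2)
2. 769.231ms @ 3/2 + 769.231ms (3/2)

note 2 onset = 3/2b = 769.231ms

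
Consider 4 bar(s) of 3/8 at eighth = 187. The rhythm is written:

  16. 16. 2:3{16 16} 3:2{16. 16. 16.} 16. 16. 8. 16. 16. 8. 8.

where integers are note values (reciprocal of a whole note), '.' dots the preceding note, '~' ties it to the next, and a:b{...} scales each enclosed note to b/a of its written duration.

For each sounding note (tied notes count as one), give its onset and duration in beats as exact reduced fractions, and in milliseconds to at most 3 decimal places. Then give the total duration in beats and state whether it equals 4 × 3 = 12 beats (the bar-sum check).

1) 0.0ms=0b +240.642ms=3/4b
2) 240.642ms=3/4b +240.642ms=3/4b
3) 481.283ms=3/2b +240.642ms=3/4b
4) 721.925ms=9/4b +240.642ms=3/4b
5) 962.567ms=3b +160.428ms=1/2b
6) 1122.995ms=7/2b +160.428ms=1/2b
7) 1283.422ms=4b +160.428ms=1/2b
8) 1443.85ms=9/2b +240.642ms=3/4b
9) 1684.492ms=21/4b +240.642ms=3/4b
10) 1925.134ms=6b +481.283ms=3/2b
11) 2406.417ms=15/2b +240.642ms=3/4b
12) 2647.059ms=33/4b +240.642ms=3/4b
13) 2887.701ms=9b +481.283ms=3/2b
14) 3368.984ms=21/2b +481.283ms=3/2b
Σ=12b of 12 (187bpm 3/8) — PASS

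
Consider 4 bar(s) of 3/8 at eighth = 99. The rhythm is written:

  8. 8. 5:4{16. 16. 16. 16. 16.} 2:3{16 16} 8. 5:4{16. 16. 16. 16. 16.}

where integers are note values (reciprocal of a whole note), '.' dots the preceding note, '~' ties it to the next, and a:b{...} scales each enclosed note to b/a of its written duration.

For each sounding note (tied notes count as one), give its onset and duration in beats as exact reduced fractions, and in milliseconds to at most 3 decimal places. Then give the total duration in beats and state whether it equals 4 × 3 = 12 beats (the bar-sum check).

1) 0.0ms=0b +909.091ms=3/2b
2) 909.091ms=3/2b +909.091ms=3/2b
3) 1818.182ms=3b +363.636ms=3/5b
4) 2181.818ms=18/5b +363.636ms=3/5b
5) 2545.455ms=21/5b +363.636ms=3/5b
6) 2909.091ms=24/5b +363.636ms=3/5b
7) 3272.727ms=27/5b +363.636ms=3/5b
8) 3636.364ms=6b +454.545ms=3/4b
9) 4090.909ms=27/4b +454.545ms=3/4b
10) 4545.455ms=15/2b +909.091ms=3/2b
11) 5454.545ms=9b +363.636ms=3/5b
12) 5818.182ms=48/5b +363.636ms=3/5b
13) 6181.818ms=51/5b +363.636ms=3/5b
14) 6545.455ms=54/5b +363.636ms=3/5b
15) 6909.091ms=57/5b +363.636ms=3/5b
Σ=12b of 12 (99bpm 3/8) — PASS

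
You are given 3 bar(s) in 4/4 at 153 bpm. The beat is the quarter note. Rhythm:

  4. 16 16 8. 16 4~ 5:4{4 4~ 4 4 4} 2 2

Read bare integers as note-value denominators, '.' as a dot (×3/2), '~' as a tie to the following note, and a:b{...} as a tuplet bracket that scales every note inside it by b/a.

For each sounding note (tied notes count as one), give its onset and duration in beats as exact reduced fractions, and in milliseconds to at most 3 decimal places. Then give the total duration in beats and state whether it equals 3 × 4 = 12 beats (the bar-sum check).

1) 0.0ms=0b +588.235ms=3/2b
2) 588.235ms=3/2b +98.039ms=1/4b
3) 686.275ms=7/4b +98.039ms=1/4b
4) 784.314ms=2b +294.118ms=3/4b
5) 1078.431ms=11/4b +98.039ms=1/4b
6) 1176.471ms=3b +705.882ms=9/5b
7) 1882.353ms=24/5b +627.451ms=8/5b
8) 2509.804ms=32/5b +313.725ms=4/5b
9) 2823.529ms=36/5b +313.725ms=4/5b
10) 3137.255ms=8b +784.314ms=2b
11) 3921.569ms=10b +784.314ms=2b
Σ=12b of 12 (153bpm 4/4) — PASS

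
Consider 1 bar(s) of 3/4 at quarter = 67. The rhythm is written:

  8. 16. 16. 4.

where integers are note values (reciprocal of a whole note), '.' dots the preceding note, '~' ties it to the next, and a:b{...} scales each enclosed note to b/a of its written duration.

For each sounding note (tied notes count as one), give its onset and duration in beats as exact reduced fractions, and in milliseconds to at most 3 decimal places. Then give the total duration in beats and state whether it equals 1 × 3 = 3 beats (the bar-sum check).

1) 0.0ms=0b +671.642ms=3/4b
2) 671.642ms=3/4b +335.821ms=3/8b
3) 1007.463ms=9/8b +335.821ms=3/8b
4) 1343.284ms=3/2b +1343.284ms=3/2b
Σ=3b of 3 (67bpm 3/4) — PASS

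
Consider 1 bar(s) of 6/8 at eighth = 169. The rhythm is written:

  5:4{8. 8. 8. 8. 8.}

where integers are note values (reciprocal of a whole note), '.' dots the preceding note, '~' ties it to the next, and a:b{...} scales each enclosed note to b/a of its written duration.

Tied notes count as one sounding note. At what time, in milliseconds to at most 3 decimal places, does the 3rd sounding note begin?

1. 0.0ms @ 0 + 426.036ms (6/5)
2. 426.036ms @ 6/5 + 426.036ms (6/5)
3. 852.071ms @ 12/5 + 426.036ms (6/5)
4. 1278.107ms @ 18/5 + 426.036ms (6/5)
5. 1704.142ms @ 24/5 + 426.036ms (6/5)

note 3 onset = 12/5b = 852.071ms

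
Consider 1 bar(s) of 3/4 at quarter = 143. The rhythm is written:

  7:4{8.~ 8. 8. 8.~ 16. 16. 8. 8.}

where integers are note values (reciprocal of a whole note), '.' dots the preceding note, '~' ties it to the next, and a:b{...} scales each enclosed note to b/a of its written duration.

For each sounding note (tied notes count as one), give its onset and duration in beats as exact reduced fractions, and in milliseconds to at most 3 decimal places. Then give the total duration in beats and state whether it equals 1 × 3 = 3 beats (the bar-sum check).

1) 0.0ms=0b +359.64ms=6/7b
2) 359.64ms=6/7b +179.82ms=3/7b
3) 539.461ms=9/7b +269.73ms=9/14b
4) 809.191ms=27/14b +89.91ms=3/14b
5) 899.101ms=15/7b +179.82ms=3/7b
6) 1078.921ms=18/7b +179.82ms=3/7b
Σ=3b of 3 (143bpm 3/4) — PASS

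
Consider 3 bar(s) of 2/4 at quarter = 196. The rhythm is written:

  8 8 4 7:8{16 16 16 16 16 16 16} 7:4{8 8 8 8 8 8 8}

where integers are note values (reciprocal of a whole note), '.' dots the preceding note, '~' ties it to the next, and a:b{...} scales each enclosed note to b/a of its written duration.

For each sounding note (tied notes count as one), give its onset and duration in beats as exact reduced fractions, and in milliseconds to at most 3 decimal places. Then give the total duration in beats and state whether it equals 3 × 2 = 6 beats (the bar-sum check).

1) 0.0ms=0b +153.061ms=1/2b
2) 153.061ms=1/2b +153.061ms=1/2b
3) 306.122ms=1b +306.122ms=1b
4) 612.245ms=2b +87.464ms=2/7b
5) 699.708ms=16/7b +87.464ms=2/7b
6) 787.172ms=18/7b +87.464ms=2/7b
7) 874.636ms=20/7b +87.464ms=2/7b
8) 962.099ms=22/7b +87.464ms=2/7b
9) 1049.563ms=24/7b +87.464ms=2/7b
10) 1137.026ms=26/7b +87.464ms=2/7b
11) 1224.49ms=4b +87.464ms=2/7b
12) 1311.953ms=30/7b +87.464ms=2/7b
13) 1399.417ms=32/7b +87.464ms=2/7b
14) 1486.88ms=34/7b +87.464ms=2/7b
15) 1574.344ms=36/7b +87.464ms=2/7b
16) 1661.808ms=38/7b +87.464ms=2/7b
17) 1749.271ms=40/7b +87.464ms=2/7b
Σ=6b of 6 (196bpm 2/4) — PASS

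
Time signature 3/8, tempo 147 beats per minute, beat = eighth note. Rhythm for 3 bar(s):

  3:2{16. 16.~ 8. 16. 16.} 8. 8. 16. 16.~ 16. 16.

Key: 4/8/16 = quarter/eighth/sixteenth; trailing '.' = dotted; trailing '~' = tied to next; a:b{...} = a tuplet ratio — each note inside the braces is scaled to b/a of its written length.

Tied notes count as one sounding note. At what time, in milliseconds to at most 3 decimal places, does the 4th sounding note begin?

1. 0.0ms @ 0 + 204.082ms (1/2)
2. 204.082ms @ 1/2 + 612.245ms (3/2)
3. 816.327ms @ 2 + 204.082ms (1/2)
4. 1020.408ms @ 5/2 + 204.082ms (1/2)
5. 1224.49ms @ 3 + 612.245ms (3/2)
6. 1836.735ms @ 9/2 + 612.245ms (3/2)
7. 2448.98ms @ 6 + 306.122ms (3/4)
8. 2755.102ms @ 27/4 + 612.245ms (3/2)
9. 3367.347ms @ 33/4 + 306.122ms (3/4)

note 4 onset = 5/2b = 1020.408ms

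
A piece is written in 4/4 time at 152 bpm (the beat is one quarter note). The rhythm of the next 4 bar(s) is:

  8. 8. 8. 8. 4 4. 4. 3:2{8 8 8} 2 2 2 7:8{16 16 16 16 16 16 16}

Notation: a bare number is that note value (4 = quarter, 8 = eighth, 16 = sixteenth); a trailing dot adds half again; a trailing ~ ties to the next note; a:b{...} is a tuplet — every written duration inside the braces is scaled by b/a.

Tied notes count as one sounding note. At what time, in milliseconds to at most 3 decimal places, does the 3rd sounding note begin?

note 3 onset = 3/2b = 592.105ms

1. 0.0ms @ 0 + 296.053ms (3/4)
2. 296.053ms @ 3/4 + 296.053ms (3/4)
3. 592.105ms @ 3/2 + 296.053ms (3/4)
4. 888.158ms @ 9/4 + 296.053ms (3/4)
5. 1184.211ms @ 3 + 394.737ms (1)
6. 1578.947ms @ 4 + 592.105ms (3/2)
7. 2171.053ms @ 11/2 + 592.105ms (3/2)
8. 2763.158ms @ 7 + 131.579ms (1/3)
9. 2894.737ms @ 22/3 + 131.579ms (1/3)
10. 3026.316ms @ 23/3 + 131.579ms (1/3)
11. 3157.895ms @ 8 + 789.474ms (2)
12. 3947.368ms @ 10 + 789.474ms (2)
13. 4736.842ms @ 12 + 789.474ms (2)
14. 5526.316ms @ 14 + 112.782ms (2/7)
15. 5639.098ms @ 100/7 + 112.782ms (2/7)
16. 5751.88ms @ 102/7 + 112.782ms (2/7)
17. 5864.662ms @ 104/7 + 112.782ms (2/7)
18. 5977.444ms @ 106/7 + 112.782ms (2/7)
19. 6090.226ms @ 108/7 + 112.782ms (2/7)
20. 6203.008ms @ 110/7 + 112.782ms (2/7)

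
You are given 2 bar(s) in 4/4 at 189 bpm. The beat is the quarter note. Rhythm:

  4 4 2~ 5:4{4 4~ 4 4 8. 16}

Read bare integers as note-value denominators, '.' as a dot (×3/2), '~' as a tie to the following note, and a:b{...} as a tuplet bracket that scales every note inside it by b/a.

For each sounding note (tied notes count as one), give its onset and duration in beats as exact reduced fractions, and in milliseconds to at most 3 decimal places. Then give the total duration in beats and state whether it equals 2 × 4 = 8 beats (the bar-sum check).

1) 0.0ms=0b +317.46ms=1b
2) 317.46ms=1b +317.46ms=1b
3) 634.921ms=2b +888.889ms=14/5b
4) 1523.81ms=24/5b +507.937ms=8/5b
5) 2031.746ms=32/5b +253.968ms=4/5b
6) 2285.714ms=36/5b +190.476ms=3/5b
7) 2476.19ms=39/5b +63.492ms=1/5b
Σ=8b of 8 (189bpm 4/4) — PASS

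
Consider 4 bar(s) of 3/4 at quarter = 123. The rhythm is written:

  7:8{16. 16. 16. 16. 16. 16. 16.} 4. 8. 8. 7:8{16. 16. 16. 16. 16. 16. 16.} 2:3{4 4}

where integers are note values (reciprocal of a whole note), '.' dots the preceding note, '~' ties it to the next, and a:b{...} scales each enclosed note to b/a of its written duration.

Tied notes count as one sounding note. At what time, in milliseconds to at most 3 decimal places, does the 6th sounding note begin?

note 6 onset = 15/7b = 1045.296ms

1. 0.0ms @ 0 + 209.059ms (3/7)
2. 209.059ms @ 3/7 + 209.059ms (3/7)
3. 418.118ms @ 6/7 + 209.059ms (3/7)
4. 627.178ms @ 9/7 + 209.059ms (3/7)
5. 836.237ms @ 12/7 + 209.059ms (3/7)
6. 1045.296ms @ 15/7 + 209.059ms (3/7)
7. 1254.355ms @ 18/7 + 209.059ms (3/7)
8. 1463.415ms @ 3 + 731.707ms (3/2)
9. 2195.122ms @ 9/2 + 365.854ms (3/4)
10. 2560.976ms @ 21/4 + 365.854ms (3/4)
11. 2926.829ms @ 6 + 209.059ms (3/7)
12. 3135.889ms @ 45/7 + 209.059ms (3/7)
13. 3344.948ms @ 48/7 + 209.059ms (3/7)
14. 3554.007ms @ 51/7 + 209.059ms (3/7)
15. 3763.066ms @ 54/7 + 209.059ms (3/7)
16. 3972.125ms @ 57/7 + 209.059ms (3/7)
17. 4181.185ms @ 60/7 + 209.059ms (3/7)
18. 4390.244ms @ 9 + 731.707ms (3/2)
19. 5121.951ms @ 21/2 + 731.707ms (3/2)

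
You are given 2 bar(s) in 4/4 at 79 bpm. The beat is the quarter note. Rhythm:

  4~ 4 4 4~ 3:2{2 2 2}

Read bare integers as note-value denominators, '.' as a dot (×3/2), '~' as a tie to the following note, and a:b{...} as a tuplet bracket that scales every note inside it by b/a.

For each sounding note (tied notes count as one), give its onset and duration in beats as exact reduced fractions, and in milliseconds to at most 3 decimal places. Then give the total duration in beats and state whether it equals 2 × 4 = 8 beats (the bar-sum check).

1) 0.0ms=0b +1518.987ms=2b
2) 1518.987ms=2b +759.494ms=1b
3) 2278.481ms=3b +1772.152ms=7/3b
4) 4050.633ms=16/3b +1012.658ms=4/3b
5) 5063.291ms=20/3b +1012.658ms=4/3b
Σ=8b of 8 (79bpm 4/4) — PASS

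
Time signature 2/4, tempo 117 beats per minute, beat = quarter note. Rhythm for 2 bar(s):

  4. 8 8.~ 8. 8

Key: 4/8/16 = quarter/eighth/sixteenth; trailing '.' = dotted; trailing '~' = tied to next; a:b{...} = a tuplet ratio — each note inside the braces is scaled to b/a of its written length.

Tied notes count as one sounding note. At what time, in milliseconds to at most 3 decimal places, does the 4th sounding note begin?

1. 0.0ms @ 0 + 769.231ms (3/2)
2. 769.231ms @ 3/2 + 256.41ms (1/2)
3. 1025.641ms @ 2 + 769.231ms (3/2)
4. 1794.872ms @ 7/2 + 256.41ms (1/2)

note 4 onset = 7/2b = 1794.872ms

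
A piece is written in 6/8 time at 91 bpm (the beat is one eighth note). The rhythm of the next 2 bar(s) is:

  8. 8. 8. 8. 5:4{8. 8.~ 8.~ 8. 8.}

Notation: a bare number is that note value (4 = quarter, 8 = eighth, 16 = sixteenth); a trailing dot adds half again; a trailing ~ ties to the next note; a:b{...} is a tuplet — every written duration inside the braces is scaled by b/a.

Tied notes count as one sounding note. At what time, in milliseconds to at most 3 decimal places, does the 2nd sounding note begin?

1. 0.0ms @ 0 + 989.011ms (3/2)
2. 989.011ms @ 3/2 + 989.011ms (3/2)
3. 1978.022ms @ 3 + 989.011ms (3/2)
4. 2967.033ms @ 9/2 + 989.011ms (3/2)
5. 3956.044ms @ 6 + 791.209ms (6/5)
6. 4747.253ms @ 36/5 + 2373.626ms (18/5)
7. 7120.879ms @ 54/5 + 791.209ms (6/5)

note 2 onset = 3/2b = 989.011ms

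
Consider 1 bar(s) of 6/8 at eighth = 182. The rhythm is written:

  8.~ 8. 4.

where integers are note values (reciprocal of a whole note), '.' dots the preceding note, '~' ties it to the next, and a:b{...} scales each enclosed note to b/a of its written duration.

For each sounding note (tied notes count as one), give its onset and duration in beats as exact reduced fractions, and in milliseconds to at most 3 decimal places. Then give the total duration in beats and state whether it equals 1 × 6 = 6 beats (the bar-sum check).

1) 0.0ms=0b +989.011ms=3b
2) 989.011ms=3b +989.011ms=3b
Σ=6b of 6 (182bpm 6/8) — PASS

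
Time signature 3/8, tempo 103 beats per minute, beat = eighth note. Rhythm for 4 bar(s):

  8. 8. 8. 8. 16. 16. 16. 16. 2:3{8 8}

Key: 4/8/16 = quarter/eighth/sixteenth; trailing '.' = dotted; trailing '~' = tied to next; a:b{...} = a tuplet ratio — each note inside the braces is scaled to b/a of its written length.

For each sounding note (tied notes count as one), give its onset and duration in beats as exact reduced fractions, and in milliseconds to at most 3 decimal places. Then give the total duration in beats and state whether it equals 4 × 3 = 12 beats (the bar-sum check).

1) 0.0ms=0b +873.786ms=3/2b
2) 873.786ms=3/2b +873.786ms=3/2b
3) 1747.573ms=3b +873.786ms=3/2b
4) 2621.359ms=9/2b +873.786ms=3/2b
5) 3495.146ms=6b +436.893ms=3/4b
6) 3932.039ms=27/4b +436.893ms=3/4b
7) 4368.932ms=15/2b +436.893ms=3/4b
8) 4805.825ms=33/4b +436.893ms=3/4b
9) 5242.718ms=9b +873.786ms=3/2b
10) 6116.505ms=21/2b +873.786ms=3/2b
Σ=12b of 12 (103bpm 3/8) — PASS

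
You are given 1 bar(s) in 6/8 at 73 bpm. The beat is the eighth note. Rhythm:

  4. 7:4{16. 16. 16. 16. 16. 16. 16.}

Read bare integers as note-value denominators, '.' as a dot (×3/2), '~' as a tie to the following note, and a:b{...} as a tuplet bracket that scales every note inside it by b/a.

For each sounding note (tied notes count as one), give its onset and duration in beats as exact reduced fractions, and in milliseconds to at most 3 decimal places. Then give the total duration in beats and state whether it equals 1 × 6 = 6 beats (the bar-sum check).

1) 0.0ms=0b +2465.753ms=3b
2) 2465.753ms=3b +352.25ms=3/7b
3) 2818.004ms=24/7b +352.25ms=3/7b
4) 3170.254ms=27/7b +352.25ms=3/7b
5) 3522.505ms=30/7b +352.25ms=3/7b
6) 3874.755ms=33/7b +352.25ms=3/7b
7) 4227.006ms=36/7b +352.25ms=3/7b
8) 4579.256ms=39/7b +352.25ms=3/7b
Σ=6b of 6 (73bpm 6/8) — PASS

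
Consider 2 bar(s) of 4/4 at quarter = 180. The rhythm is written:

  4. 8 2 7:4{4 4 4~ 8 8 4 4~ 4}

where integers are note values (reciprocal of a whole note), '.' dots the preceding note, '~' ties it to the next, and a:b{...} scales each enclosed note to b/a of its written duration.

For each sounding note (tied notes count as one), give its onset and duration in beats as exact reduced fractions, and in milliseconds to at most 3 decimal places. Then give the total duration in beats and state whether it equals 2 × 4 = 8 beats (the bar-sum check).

1) 0.0ms=0b +500.0ms=3/2b
2) 500.0ms=3/2b +166.667ms=1/2b
3) 666.667ms=2b +666.667ms=2b
4) 1333.333ms=4b +190.476ms=4/7b
5) 1523.81ms=32/7b +190.476ms=4/7b
6) 1714.286ms=36/7b +285.714ms=6/7b
7) 2000.0ms=6b +95.238ms=2/7b
8) 2095.238ms=44/7b +190.476ms=4/7b
9) 2285.714ms=48/7b +380.952ms=8/7b
Σ=8b of 8 (180bpm 4/4) — PASS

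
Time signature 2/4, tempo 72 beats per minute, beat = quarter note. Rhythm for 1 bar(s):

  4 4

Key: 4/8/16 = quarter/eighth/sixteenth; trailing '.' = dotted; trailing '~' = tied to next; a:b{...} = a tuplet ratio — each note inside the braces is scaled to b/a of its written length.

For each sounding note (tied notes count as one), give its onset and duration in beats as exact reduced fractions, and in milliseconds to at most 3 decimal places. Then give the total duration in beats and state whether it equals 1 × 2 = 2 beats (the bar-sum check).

1) 0.0ms=0b +833.333ms=1b
2) 833.333ms=1b +833.333ms=1b
Σ=2b of 2 (72bpm 2/4) — PASS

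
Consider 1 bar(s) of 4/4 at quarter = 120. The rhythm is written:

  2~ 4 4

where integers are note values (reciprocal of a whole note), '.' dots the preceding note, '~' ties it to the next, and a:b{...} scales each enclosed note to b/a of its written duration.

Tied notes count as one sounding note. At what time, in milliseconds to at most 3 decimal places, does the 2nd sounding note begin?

1. 0.0ms @ 0 + 1500.0ms (3)
2. 1500.0ms @ 3 + 500.0ms (1)

note 2 onset = 3b = 1500.0ms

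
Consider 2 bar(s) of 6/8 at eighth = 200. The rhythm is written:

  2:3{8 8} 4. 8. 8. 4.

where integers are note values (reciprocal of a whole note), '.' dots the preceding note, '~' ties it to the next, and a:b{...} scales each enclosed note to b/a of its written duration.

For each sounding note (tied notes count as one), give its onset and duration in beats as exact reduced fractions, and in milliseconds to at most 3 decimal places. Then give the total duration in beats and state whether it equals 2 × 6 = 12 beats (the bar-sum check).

1) 0.0ms=0b +450.0ms=3/2b
2) 450.0ms=3/2b +450.0ms=3/2b
3) 900.0ms=3b +900.0ms=3b
4) 1800.0ms=6b +450.0ms=3/2b
5) 2250.0ms=15/2b +450.0ms=3/2b
6) 2700.0ms=9b +900.0ms=3b
Σ=12b of 12 (200bpm 6/8) — PASS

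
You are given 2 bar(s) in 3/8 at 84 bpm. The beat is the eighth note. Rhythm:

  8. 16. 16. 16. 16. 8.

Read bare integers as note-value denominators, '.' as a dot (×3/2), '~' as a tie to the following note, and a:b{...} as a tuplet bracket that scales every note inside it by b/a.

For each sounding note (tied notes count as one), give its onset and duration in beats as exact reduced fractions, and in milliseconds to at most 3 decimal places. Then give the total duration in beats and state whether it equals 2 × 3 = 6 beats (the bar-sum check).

1) 0.0ms=0b +1071.429ms=3/2b
2) 1071.429ms=3/2b +535.714ms=3/4b
3) 1607.143ms=9/4b +535.714ms=3/4b
4) 2142.857ms=3b +535.714ms=3/4b
5) 2678.571ms=15/4b +535.714ms=3/4b
6) 3214.286ms=9/2b +1071.429ms=3/2b
Σ=6b of 6 (84bpm 3/8) — PASS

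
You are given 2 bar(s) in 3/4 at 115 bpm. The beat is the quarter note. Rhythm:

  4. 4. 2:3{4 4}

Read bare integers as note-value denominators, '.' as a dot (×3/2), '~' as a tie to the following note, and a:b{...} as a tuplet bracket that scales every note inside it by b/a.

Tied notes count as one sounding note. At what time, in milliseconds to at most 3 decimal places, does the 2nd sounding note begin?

1. 0.0ms @ 0 + 782.609ms (3/2)
2. 782.609ms @ 3/2 + 782.609ms (3/2)
3. 1565.217ms @ 3 + 782.609ms (3/2)
4. 2347.826ms @ 9/2 + 782.609ms (3/2)

note 2 onset = 3/2b = 782.609ms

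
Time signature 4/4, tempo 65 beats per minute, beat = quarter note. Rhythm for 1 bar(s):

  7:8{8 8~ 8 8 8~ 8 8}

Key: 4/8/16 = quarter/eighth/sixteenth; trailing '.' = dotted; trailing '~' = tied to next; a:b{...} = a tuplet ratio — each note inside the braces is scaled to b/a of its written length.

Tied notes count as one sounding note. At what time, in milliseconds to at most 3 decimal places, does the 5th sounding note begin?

1. 0.0ms @ 0 + 527.473ms (4/7)
2. 527.473ms @ 4/7 + 1054.945ms (8/7)
3. 1582.418ms @ 12/7 + 527.473ms (4/7)
4. 2109.89ms @ 16/7 + 1054.945ms (8/7)
5. 3164.835ms @ 24/7 + 527.473ms (4/7)

note 5 onset = 24/7b = 3164.835ms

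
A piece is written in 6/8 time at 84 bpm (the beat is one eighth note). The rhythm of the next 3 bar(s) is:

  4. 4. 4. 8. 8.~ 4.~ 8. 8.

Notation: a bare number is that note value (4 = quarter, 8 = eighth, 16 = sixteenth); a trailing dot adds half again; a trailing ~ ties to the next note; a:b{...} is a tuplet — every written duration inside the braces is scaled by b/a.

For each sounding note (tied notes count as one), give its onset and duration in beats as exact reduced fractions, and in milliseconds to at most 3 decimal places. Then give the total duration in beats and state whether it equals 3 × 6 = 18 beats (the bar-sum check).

1) 0.0ms=0b +2142.857ms=3b
2) 2142.857ms=3b +2142.857ms=3b
3) 4285.714ms=6b +2142.857ms=3b
4) 6428.571ms=9b +1071.429ms=3/2b
5) 7500.0ms=21/2b +4285.714ms=6b
6) 11785.714ms=33/2b +1071.429ms=3/2b
Σ=18b of 18 (84bpm 6/8) — PASS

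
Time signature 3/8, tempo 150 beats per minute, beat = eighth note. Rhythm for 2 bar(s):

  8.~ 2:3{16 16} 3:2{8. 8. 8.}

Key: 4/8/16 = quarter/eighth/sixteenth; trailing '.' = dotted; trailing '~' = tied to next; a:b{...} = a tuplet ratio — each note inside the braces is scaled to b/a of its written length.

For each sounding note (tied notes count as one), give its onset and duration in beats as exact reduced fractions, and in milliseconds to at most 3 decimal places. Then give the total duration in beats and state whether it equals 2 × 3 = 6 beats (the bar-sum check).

1) 0.0ms=0b +900.0ms=9/4b
2) 900.0ms=9/4b +300.0ms=3/4b
3) 1200.0ms=3b +400.0ms=1b
4) 1600.0ms=4b +400.0ms=1b
5) 2000.0ms=5b +400.0ms=1b
Σ=6b of 6 (150bpm 3/8) — PASS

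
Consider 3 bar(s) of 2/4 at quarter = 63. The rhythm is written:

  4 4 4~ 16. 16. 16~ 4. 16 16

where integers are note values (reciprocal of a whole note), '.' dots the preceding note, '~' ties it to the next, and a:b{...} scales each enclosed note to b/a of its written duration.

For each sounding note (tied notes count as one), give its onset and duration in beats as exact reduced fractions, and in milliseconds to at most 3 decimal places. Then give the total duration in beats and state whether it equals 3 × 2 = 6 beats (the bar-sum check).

1) 0.0ms=0b +952.381ms=1b
2) 952.381ms=1b +952.381ms=1b
3) 1904.762ms=2b +1309.524ms=11/8b
4) 3214.286ms=27/8b +357.143ms=3/8b
5) 3571.429ms=15/4b +1666.667ms=7/4b
6) 5238.095ms=11/2b +238.095ms=1/4b
7) 5476.19ms=23/4b +238.095ms=1/4b
Σ=6b of 6 (63bpm 2/4) — PASS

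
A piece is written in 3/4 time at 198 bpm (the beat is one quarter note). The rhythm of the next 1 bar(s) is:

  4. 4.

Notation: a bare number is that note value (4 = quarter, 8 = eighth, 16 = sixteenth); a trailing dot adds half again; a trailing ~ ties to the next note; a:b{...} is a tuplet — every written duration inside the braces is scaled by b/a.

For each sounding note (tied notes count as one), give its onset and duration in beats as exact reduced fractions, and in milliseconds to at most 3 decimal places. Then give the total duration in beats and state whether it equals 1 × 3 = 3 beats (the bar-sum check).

1) 0.0ms=0b +454.545ms=3/2b
2) 454.545ms=3/2b +454.545ms=3/2b
Σ=3b of 3 (198bpm 3/4) — PASS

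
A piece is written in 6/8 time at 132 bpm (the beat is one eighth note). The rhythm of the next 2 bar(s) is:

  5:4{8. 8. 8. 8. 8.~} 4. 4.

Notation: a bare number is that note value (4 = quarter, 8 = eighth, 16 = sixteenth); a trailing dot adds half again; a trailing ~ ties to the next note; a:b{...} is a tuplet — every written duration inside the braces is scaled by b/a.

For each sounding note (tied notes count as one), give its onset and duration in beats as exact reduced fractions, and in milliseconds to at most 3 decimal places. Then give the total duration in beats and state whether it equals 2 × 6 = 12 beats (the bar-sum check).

1) 0.0ms=0b +545.455ms=6/5b
2) 545.455ms=6/5b +545.455ms=6/5b
3) 1090.909ms=12/5b +545.455ms=6/5b
4) 1636.364ms=18/5b +545.455ms=6/5b
5) 2181.818ms=24/5b +1909.091ms=21/5b
6) 4090.909ms=9b +1363.636ms=3b
Σ=12b of 12 (132bpm 6/8) — PASS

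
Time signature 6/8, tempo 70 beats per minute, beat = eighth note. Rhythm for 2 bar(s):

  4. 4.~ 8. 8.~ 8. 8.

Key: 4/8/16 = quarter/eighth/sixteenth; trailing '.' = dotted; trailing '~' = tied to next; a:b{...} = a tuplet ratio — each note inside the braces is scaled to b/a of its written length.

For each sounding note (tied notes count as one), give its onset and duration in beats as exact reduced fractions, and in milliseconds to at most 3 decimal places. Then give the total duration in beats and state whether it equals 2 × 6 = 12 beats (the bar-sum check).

1) 0.0ms=0b +2571.429ms=3b
2) 2571.429ms=3b +3857.143ms=9/2b
3) 6428.571ms=15/2b +2571.429ms=3b
4) 9000.0ms=21/2b +1285.714ms=3/2b
Σ=12b of 12 (70bpm 6/8) — PASS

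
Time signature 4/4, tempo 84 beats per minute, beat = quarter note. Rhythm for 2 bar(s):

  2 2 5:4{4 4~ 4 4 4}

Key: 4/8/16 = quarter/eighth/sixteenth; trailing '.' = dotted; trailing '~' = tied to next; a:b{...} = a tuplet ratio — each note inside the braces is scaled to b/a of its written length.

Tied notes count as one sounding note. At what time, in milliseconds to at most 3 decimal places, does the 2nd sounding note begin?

1. 0.0ms @ 0 + 1428.571ms (2)
2. 1428.571ms @ 2 + 1428.571ms (2)
3. 2857.143ms @ 4 + 571.429ms (4/5)
4. 3428.571ms @ 24/5 + 1142.857ms (8/5)
5. 4571.429ms @ 32/5 + 571.429ms (4/5)
6. 5142.857ms @ 36/5 + 571.429ms (4/5)

note 2 onset = 2b = 1428.571ms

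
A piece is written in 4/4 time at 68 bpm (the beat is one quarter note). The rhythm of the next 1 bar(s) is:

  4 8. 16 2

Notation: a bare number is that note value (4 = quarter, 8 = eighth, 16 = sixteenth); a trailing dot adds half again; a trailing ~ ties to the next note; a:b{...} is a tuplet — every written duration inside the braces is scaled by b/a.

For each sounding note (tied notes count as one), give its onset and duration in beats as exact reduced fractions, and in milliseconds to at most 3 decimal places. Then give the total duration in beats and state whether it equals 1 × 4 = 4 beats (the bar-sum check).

1) 0.0ms=0b +882.353ms=1b
2) 882.353ms=1b +661.765ms=3/4b
3) 1544.118ms=7/4b +220.588ms=1/4b
4) 1764.706ms=2b +1764.706ms=2b
Σ=4b of 4 (68bpm 4/4) — PASS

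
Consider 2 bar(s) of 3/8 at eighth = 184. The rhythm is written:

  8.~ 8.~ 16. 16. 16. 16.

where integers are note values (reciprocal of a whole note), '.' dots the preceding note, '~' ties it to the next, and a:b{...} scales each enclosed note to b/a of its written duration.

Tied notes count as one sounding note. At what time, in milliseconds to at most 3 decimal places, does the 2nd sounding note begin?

1. 0.0ms @ 0 + 1222.826ms (15/4)
2. 1222.826ms @ 15/4 + 244.565ms (3/4)
3. 1467.391ms @ 9/2 + 244.565ms (3/4)
4. 1711.957ms @ 21/4 + 244.565ms (3/4)

note 2 onset = 15/4b = 1222.826ms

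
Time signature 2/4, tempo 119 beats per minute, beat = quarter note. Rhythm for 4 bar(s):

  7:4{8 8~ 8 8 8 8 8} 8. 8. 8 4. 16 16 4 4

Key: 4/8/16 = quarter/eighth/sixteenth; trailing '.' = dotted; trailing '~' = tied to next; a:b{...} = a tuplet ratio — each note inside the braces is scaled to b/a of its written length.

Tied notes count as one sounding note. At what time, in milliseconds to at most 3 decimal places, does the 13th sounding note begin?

1. 0.0ms @ 0 + 144.058ms (2/7)
2. 144.058ms @ 2/7 + 288.115ms (4/7)
3. 432.173ms @ 6/7 + 144.058ms (2/7)
4. 576.23ms @ 8/7 + 144.058ms (2/7)
5. 720.288ms @ 10/7 + 144.058ms (2/7)
6. 864.346ms @ 12/7 + 144.058ms (2/7)
7. 1008.403ms @ 2 + 378.151ms (3/4)
8. 1386.555ms @ 11/4 + 378.151ms (3/4)
9. 1764.706ms @ 7/2 + 252.101ms (1/2)
10. 2016.807ms @ 4 + 756.303ms (3/2)
11. 2773.109ms @ 11/2 + 126.05ms (1/4)
12. 2899.16ms @ 23/4 + 126.05ms (1/4)
13. 3025.21ms @ 6 + 504.202ms (1)
14. 3529.412ms @ 7 + 504.202ms (1)

note 13 onset = 6b = 3025.21ms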